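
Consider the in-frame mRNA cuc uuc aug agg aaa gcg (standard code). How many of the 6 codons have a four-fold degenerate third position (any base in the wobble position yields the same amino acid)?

2

Codon 1 CUC (Leu): third position 4-fold.
Codon 2 UUC (Phe): third position 2-fold.
Codon 3 AUG (Met): third position 1-fold.
Codon 4 AGG (Arg): third position 2-fold.
Codon 5 AAA (Lys): third position 2-fold.
Codon 6 GCG (Ala): third position 4-fold.
Four-fold degenerate third positions: 2.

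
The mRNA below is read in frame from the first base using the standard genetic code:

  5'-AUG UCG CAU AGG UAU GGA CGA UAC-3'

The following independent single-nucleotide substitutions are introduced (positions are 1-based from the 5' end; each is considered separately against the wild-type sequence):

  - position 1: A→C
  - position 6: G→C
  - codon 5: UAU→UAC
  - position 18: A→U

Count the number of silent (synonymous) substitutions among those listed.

Codon 1: AUG (Met) → CUG (Leu) — missense.
Codon 2: UCG (Ser) → UCC (Ser) — synonymous.
Codon 5: UAU (Tyr) → UAC (Tyr) — synonymous.
Codon 6: GGA (Gly) → GGU (Gly) — synonymous.
Synonymous: 3 of 4.

3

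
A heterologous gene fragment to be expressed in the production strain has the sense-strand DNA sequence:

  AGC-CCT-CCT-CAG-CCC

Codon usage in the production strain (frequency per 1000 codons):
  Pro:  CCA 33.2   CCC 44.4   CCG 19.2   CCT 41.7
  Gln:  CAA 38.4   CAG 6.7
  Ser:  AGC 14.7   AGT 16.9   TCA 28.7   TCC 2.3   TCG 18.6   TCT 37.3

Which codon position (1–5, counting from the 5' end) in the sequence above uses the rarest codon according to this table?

Codon 1 AGC (Ser): 14.7 per 1000.
Codon 2 CCT (Pro): 41.7 per 1000.
Codon 3 CCT (Pro): 41.7 per 1000.
Codon 4 CAG (Gln): 6.7 per 1000.
Codon 5 CCC (Pro): 44.4 per 1000.
Lowest frequency is 6.7 at codon 4.

4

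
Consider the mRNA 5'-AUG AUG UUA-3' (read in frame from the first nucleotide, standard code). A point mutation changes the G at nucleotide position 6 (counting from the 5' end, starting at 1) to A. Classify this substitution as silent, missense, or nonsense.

missense

Position 6 falls in codon 2: AUG → Met.
After the substitution the codon is AUA → Ile.
Met ≠ Ile, so this is a missense mutation.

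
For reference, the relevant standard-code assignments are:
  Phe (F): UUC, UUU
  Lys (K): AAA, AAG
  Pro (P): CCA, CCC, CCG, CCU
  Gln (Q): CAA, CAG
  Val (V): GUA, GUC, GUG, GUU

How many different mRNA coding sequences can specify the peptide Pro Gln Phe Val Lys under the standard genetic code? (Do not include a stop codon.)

128

Pro: 4 codons.
Gln: 2 codons.
Phe: 2 codons.
Val: 4 codons.
Lys: 2 codons.
4 × 2 × 2 × 4 × 2 = 128.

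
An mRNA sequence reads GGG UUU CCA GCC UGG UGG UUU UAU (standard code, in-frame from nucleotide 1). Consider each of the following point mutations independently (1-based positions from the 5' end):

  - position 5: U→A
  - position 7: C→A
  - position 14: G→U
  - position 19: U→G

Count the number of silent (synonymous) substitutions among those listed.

Codon 2: UUU (Phe) → UAU (Tyr) — missense.
Codon 3: CCA (Pro) → ACA (Thr) — missense.
Codon 5: UGG (Trp) → UUG (Leu) — missense.
Codon 7: UUU (Phe) → GUU (Val) — missense.
Synonymous: 0 of 4.

0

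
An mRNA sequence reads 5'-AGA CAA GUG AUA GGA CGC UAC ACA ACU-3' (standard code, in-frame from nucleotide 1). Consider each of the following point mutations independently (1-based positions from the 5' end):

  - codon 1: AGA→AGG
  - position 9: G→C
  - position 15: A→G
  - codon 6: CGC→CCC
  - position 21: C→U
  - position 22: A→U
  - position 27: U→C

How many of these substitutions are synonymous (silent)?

Codon 1: AGA (Arg) → AGG (Arg) — synonymous.
Codon 3: GUG (Val) → GUC (Val) — synonymous.
Codon 5: GGA (Gly) → GGG (Gly) — synonymous.
Codon 6: CGC (Arg) → CCC (Pro) — missense.
Codon 7: UAC (Tyr) → UAU (Tyr) — synonymous.
Codon 8: ACA (Thr) → UCA (Ser) — missense.
Codon 9: ACU (Thr) → ACC (Thr) — synonymous.
Synonymous: 5 of 7.

5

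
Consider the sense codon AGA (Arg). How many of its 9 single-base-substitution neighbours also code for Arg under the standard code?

Position 1: CGA → 1 synonymous.
Position 2: none → 0 synonymous.
Position 3: AGG → 1 synonymous.
Total: 1 + 0 + 1 = 2.

2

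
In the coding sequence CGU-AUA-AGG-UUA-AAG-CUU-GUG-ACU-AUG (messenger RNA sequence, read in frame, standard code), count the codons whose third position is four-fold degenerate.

Codon 1 CGU (Arg): third position 4-fold.
Codon 2 AUA (Ile): third position 3-fold.
Codon 3 AGG (Arg): third position 2-fold.
Codon 4 UUA (Leu): third position 2-fold.
Codon 5 AAG (Lys): third position 2-fold.
Codon 6 CUU (Leu): third position 4-fold.
Codon 7 GUG (Val): third position 4-fold.
Codon 8 ACU (Thr): third position 4-fold.
Codon 9 AUG (Met): third position 1-fold.
Four-fold degenerate third positions: 4.

4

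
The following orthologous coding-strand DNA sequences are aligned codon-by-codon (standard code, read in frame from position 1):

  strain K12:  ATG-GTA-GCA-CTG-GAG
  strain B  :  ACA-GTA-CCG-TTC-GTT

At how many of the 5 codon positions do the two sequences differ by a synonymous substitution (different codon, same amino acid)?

0

Codon 1: ATG Met / ACA Thr — nonsynonymous.
Codon 2: GTA Val / GTA Val — identical.
Codon 3: GCA Ala / CCG Pro — nonsynonymous.
Codon 4: CTG Leu / TTC Phe — nonsynonymous.
Codon 5: GAG Glu / GTT Val — nonsynonymous.
Synonymous differences: 0.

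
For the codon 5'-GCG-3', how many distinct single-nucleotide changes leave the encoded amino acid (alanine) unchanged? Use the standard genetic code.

Position 1: none → 0 synonymous.
Position 2: none → 0 synonymous.
Position 3: GCT, GCC, GCA → 3 synonymous.
Total: 0 + 0 + 3 = 3.

3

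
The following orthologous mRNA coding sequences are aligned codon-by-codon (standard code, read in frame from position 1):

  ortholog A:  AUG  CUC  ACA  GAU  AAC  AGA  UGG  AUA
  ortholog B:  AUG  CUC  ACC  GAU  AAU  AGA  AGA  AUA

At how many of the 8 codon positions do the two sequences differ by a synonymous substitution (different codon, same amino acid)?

2

Codon 1: AUG Met / AUG Met — identical.
Codon 2: CUC Leu / CUC Leu — identical.
Codon 3: ACA Thr / ACC Thr — synonymous.
Codon 4: GAU Asp / GAU Asp — identical.
Codon 5: AAC Asn / AAU Asn — synonymous.
Codon 6: AGA Arg / AGA Arg — identical.
Codon 7: UGG Trp / AGA Arg — nonsynonymous.
Codon 8: AUA Ile / AUA Ile — identical.
Synonymous differences: 2.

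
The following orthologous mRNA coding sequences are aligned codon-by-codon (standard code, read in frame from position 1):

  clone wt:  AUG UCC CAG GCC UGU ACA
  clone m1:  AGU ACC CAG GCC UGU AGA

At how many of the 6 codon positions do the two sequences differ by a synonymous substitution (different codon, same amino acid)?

Codon 1: AUG Met / AGU Ser — nonsynonymous.
Codon 2: UCC Ser / ACC Thr — nonsynonymous.
Codon 3: CAG Gln / CAG Gln — identical.
Codon 4: GCC Ala / GCC Ala — identical.
Codon 5: UGU Cys / UGU Cys — identical.
Codon 6: ACA Thr / AGA Arg — nonsynonymous.
Synonymous differences: 0.

0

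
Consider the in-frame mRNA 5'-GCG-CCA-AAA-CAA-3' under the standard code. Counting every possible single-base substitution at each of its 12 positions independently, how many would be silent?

Codon 1 (GCG, Ala): 3 synonymous substitutions.
Codon 2 (CCA, Pro): 3 synonymous substitutions.
Codon 3 (AAA, Lys): 1 synonymous substitution.
Codon 4 (CAA, Gln): 1 synonymous substitution.
Total: 3 + 3 + 1 + 1 = 8.

8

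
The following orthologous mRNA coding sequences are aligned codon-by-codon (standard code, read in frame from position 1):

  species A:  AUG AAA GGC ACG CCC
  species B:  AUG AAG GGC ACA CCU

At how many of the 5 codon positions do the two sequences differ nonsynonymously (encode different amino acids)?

Codon 1: AUG Met / AUG Met — identical.
Codon 2: AAA Lys / AAG Lys — synonymous.
Codon 3: GGC Gly / GGC Gly — identical.
Codon 4: ACG Thr / ACA Thr — synonymous.
Codon 5: CCC Pro / CCU Pro — synonymous.
Nonsynonymous differences: 0.

0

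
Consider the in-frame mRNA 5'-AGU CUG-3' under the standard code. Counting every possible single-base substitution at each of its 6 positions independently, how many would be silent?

Codon 1 (AGU, Ser): 1 synonymous substitution.
Codon 2 (CUG, Leu): 4 synonymous substitutions.
Total: 1 + 4 = 5.

5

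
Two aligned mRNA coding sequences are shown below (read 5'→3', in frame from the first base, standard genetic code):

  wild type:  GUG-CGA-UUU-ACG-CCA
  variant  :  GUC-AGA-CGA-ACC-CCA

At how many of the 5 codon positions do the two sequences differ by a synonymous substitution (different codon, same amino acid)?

Codon 1: GUG Val / GUC Val — synonymous.
Codon 2: CGA Arg / AGA Arg — synonymous.
Codon 3: UUU Phe / CGA Arg — nonsynonymous.
Codon 4: ACG Thr / ACC Thr — synonymous.
Codon 5: CCA Pro / CCA Pro — identical.
Synonymous differences: 3.

3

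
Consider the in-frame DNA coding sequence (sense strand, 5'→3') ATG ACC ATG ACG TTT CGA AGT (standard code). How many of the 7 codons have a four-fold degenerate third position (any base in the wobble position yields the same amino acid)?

Codon 1 ATG (Met): third position 1-fold.
Codon 2 ACC (Thr): third position 4-fold.
Codon 3 ATG (Met): third position 1-fold.
Codon 4 ACG (Thr): third position 4-fold.
Codon 5 TTT (Phe): third position 2-fold.
Codon 6 CGA (Arg): third position 4-fold.
Codon 7 AGT (Ser): third position 2-fold.
Four-fold degenerate third positions: 3.

3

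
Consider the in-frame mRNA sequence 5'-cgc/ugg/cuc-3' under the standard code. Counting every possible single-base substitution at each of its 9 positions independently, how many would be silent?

Codon 1 (CGC, Arg): 3 synonymous substitutions.
Codon 2 (UGG, Trp): 0 synonymous substitutions.
Codon 3 (CUC, Leu): 3 synonymous substitutions.
Total: 3 + 0 + 3 = 6.

6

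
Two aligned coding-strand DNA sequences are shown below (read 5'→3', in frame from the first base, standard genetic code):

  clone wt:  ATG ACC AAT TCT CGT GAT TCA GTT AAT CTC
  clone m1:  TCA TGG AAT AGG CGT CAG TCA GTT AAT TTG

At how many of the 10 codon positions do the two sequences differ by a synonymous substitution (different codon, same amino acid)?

Codon 1: ATG Met / TCA Ser — nonsynonymous.
Codon 2: ACC Thr / TGG Trp — nonsynonymous.
Codon 3: AAT Asn / AAT Asn — identical.
Codon 4: TCT Ser / AGG Arg — nonsynonymous.
Codon 5: CGT Arg / CGT Arg — identical.
Codon 6: GAT Asp / CAG Gln — nonsynonymous.
Codon 7: TCA Ser / TCA Ser — identical.
Codon 8: GTT Val / GTT Val — identical.
Codon 9: AAT Asn / AAT Asn — identical.
Codon 10: CTC Leu / TTG Leu — synonymous.
Synonymous differences: 1.

1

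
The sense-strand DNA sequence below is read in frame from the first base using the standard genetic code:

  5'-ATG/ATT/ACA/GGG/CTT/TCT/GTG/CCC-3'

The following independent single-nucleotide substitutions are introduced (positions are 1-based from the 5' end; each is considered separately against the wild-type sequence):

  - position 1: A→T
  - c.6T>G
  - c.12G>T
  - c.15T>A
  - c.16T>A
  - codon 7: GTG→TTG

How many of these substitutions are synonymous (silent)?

2

Codon 1: ATG (Met) → TTG (Leu) — missense.
Codon 2: ATT (Ile) → ATG (Met) — missense.
Codon 4: GGG (Gly) → GGT (Gly) — synonymous.
Codon 5: CTT (Leu) → CTA (Leu) — synonymous.
Codon 6: TCT (Ser) → ACT (Thr) — missense.
Codon 7: GTG (Val) → TTG (Leu) — missense.
Synonymous: 2 of 6.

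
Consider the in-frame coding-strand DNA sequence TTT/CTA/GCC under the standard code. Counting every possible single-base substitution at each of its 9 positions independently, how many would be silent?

8

Codon 1 (TTT, Phe): 1 synonymous substitution.
Codon 2 (CTA, Leu): 4 synonymous substitutions.
Codon 3 (GCC, Ala): 3 synonymous substitutions.
Total: 1 + 4 + 3 = 8.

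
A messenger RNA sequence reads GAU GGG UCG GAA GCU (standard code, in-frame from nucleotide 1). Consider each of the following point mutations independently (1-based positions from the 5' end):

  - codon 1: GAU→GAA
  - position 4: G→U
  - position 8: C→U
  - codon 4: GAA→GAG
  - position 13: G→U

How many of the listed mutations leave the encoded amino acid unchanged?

1

Codon 1: GAU (Asp) → GAA (Glu) — missense.
Codon 2: GGG (Gly) → UGG (Trp) — missense.
Codon 3: UCG (Ser) → UUG (Leu) — missense.
Codon 4: GAA (Glu) → GAG (Glu) — synonymous.
Codon 5: GCU (Ala) → UCU (Ser) — missense.
Synonymous: 1 of 5.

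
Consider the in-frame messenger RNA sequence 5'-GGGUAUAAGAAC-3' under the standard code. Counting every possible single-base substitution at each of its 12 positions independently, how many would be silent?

6

Codon 1 (GGG, Gly): 3 synonymous substitutions.
Codon 2 (UAU, Tyr): 1 synonymous substitution.
Codon 3 (AAG, Lys): 1 synonymous substitution.
Codon 4 (AAC, Asn): 1 synonymous substitution.
Total: 3 + 1 + 1 + 1 = 6.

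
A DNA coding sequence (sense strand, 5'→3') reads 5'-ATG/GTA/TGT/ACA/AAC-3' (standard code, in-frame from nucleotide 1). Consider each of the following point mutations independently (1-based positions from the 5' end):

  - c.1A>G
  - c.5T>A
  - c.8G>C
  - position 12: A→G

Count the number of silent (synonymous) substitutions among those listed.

Codon 1: ATG (Met) → GTG (Val) — missense.
Codon 2: GTA (Val) → GAA (Glu) — missense.
Codon 3: TGT (Cys) → TCT (Ser) — missense.
Codon 4: ACA (Thr) → ACG (Thr) — synonymous.
Synonymous: 1 of 4.

1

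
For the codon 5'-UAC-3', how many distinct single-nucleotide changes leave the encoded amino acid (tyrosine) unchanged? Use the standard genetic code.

Position 1: none → 0 synonymous.
Position 2: none → 0 synonymous.
Position 3: UAU → 1 synonymous.
Total: 0 + 0 + 1 = 1.

1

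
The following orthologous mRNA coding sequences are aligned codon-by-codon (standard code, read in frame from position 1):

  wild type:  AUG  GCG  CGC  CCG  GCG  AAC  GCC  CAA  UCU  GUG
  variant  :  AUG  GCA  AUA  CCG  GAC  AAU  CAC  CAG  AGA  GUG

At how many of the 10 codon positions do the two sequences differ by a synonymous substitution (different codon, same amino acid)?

3

Codon 1: AUG Met / AUG Met — identical.
Codon 2: GCG Ala / GCA Ala — synonymous.
Codon 3: CGC Arg / AUA Ile — nonsynonymous.
Codon 4: CCG Pro / CCG Pro — identical.
Codon 5: GCG Ala / GAC Asp — nonsynonymous.
Codon 6: AAC Asn / AAU Asn — synonymous.
Codon 7: GCC Ala / CAC His — nonsynonymous.
Codon 8: CAA Gln / CAG Gln — synonymous.
Codon 9: UCU Ser / AGA Arg — nonsynonymous.
Codon 10: GUG Val / GUG Val — identical.
Synonymous differences: 3.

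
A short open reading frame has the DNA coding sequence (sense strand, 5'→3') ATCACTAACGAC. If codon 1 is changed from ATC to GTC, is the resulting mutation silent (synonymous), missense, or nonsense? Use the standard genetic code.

Position 1 falls in codon 1: ATC → Ile.
After the substitution the codon is GTC → Val.
Ile ≠ Val, so this is a missense mutation.

missense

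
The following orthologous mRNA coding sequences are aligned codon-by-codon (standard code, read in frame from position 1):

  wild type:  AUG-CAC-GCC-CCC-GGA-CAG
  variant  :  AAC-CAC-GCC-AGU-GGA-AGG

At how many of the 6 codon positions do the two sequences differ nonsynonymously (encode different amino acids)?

Codon 1: AUG Met / AAC Asn — nonsynonymous.
Codon 2: CAC His / CAC His — identical.
Codon 3: GCC Ala / GCC Ala — identical.
Codon 4: CCC Pro / AGU Ser — nonsynonymous.
Codon 5: GGA Gly / GGA Gly — identical.
Codon 6: CAG Gln / AGG Arg — nonsynonymous.
Nonsynonymous differences: 3.

3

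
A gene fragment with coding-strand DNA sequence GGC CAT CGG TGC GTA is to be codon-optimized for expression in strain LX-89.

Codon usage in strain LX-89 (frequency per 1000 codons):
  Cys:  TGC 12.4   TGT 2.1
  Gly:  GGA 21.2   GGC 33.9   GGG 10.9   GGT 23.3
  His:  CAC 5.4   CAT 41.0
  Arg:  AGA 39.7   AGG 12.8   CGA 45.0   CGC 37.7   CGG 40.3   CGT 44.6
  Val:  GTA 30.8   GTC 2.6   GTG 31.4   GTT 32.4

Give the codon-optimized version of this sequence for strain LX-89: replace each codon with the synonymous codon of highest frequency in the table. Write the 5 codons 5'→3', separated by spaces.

GGC CAT CGA TGC GTT

Codon 1 (Gly): best is GGC at 33.9.
Codon 2 (His): best is CAT at 41.0.
Codon 3 (Arg): best is CGA at 45.0.
Codon 4 (Cys): best is TGC at 12.4.
Codon 5 (Val): best is GTT at 32.4.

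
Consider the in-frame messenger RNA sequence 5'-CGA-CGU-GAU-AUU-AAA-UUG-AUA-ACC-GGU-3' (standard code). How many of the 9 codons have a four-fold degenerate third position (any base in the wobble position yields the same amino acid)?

Codon 1 CGA (Arg): third position 4-fold.
Codon 2 CGU (Arg): third position 4-fold.
Codon 3 GAU (Asp): third position 2-fold.
Codon 4 AUU (Ile): third position 3-fold.
Codon 5 AAA (Lys): third position 2-fold.
Codon 6 UUG (Leu): third position 2-fold.
Codon 7 AUA (Ile): third position 3-fold.
Codon 8 ACC (Thr): third position 4-fold.
Codon 9 GGU (Gly): third position 4-fold.
Four-fold degenerate third positions: 4.

4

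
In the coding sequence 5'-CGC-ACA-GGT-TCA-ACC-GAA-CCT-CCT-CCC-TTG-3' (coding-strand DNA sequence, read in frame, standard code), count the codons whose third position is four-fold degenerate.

8

Codon 1 CGC (Arg): third position 4-fold.
Codon 2 ACA (Thr): third position 4-fold.
Codon 3 GGT (Gly): third position 4-fold.
Codon 4 TCA (Ser): third position 4-fold.
Codon 5 ACC (Thr): third position 4-fold.
Codon 6 GAA (Glu): third position 2-fold.
Codon 7 CCT (Pro): third position 4-fold.
Codon 8 CCT (Pro): third position 4-fold.
Codon 9 CCC (Pro): third position 4-fold.
Codon 10 TTG (Leu): third position 2-fold.
Four-fold degenerate third positions: 8.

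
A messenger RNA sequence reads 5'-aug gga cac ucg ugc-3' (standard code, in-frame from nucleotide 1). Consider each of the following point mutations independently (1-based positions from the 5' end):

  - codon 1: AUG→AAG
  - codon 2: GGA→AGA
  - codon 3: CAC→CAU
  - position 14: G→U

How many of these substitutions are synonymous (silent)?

Codon 1: AUG (Met) → AAG (Lys) — missense.
Codon 2: GGA (Gly) → AGA (Arg) — missense.
Codon 3: CAC (His) → CAU (His) — synonymous.
Codon 5: UGC (Cys) → UUC (Phe) — missense.
Synonymous: 1 of 4.

1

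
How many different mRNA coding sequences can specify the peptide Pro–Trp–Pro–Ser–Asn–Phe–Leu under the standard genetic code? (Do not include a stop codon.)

2304

Pro: 4 codons.
Trp: 1 codon.
Pro: 4 codons.
Ser: 6 codons.
Asn: 2 codons.
Phe: 2 codons.
Leu: 6 codons.
4 × 1 × 4 × 6 × 2 × 2 × 6 = 2304.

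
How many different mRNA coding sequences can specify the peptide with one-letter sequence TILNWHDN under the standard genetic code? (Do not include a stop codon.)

1152

Thr: 4 codons.
Ile: 3 codons.
Leu: 6 codons.
Asn: 2 codons.
Trp: 1 codon.
His: 2 codons.
Asp: 2 codons.
Asn: 2 codons.
4 × 3 × 6 × 2 × 1 × 2 × 2 × 2 = 1152.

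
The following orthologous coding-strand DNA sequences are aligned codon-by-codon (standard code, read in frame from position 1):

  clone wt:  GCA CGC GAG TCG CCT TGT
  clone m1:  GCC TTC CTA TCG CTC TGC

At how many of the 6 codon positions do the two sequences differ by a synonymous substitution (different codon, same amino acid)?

Codon 1: GCA Ala / GCC Ala — synonymous.
Codon 2: CGC Arg / TTC Phe — nonsynonymous.
Codon 3: GAG Glu / CTA Leu — nonsynonymous.
Codon 4: TCG Ser / TCG Ser — identical.
Codon 5: CCT Pro / CTC Leu — nonsynonymous.
Codon 6: TGT Cys / TGC Cys — synonymous.
Synonymous differences: 2.

2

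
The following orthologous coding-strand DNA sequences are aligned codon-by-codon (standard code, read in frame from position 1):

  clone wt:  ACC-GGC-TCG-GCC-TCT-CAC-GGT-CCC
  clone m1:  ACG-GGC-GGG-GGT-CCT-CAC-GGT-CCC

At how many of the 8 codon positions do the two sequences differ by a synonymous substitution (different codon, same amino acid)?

1

Codon 1: ACC Thr / ACG Thr — synonymous.
Codon 2: GGC Gly / GGC Gly — identical.
Codon 3: TCG Ser / GGG Gly — nonsynonymous.
Codon 4: GCC Ala / GGT Gly — nonsynonymous.
Codon 5: TCT Ser / CCT Pro — nonsynonymous.
Codon 6: CAC His / CAC His — identical.
Codon 7: GGT Gly / GGT Gly — identical.
Codon 8: CCC Pro / CCC Pro — identical.
Synonymous differences: 1.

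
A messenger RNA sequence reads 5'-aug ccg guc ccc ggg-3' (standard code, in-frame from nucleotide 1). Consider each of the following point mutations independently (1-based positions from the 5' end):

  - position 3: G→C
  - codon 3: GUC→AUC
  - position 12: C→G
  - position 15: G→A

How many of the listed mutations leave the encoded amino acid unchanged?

Codon 1: AUG (Met) → AUC (Ile) — missense.
Codon 3: GUC (Val) → AUC (Ile) — missense.
Codon 4: CCC (Pro) → CCG (Pro) — synonymous.
Codon 5: GGG (Gly) → GGA (Gly) — synonymous.
Synonymous: 2 of 4.

2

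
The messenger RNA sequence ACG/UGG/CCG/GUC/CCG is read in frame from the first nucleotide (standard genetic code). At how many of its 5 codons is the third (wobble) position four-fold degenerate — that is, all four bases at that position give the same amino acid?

4

Codon 1 ACG (Thr): third position 4-fold.
Codon 2 UGG (Trp): third position 1-fold.
Codon 3 CCG (Pro): third position 4-fold.
Codon 4 GUC (Val): third position 4-fold.
Codon 5 CCG (Pro): third position 4-fold.
Four-fold degenerate third positions: 4.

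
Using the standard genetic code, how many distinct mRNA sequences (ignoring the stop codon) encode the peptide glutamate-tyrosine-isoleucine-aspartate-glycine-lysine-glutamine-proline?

Glu: 2 codons.
Tyr: 2 codons.
Ile: 3 codons.
Asp: 2 codons.
Gly: 4 codons.
Lys: 2 codons.
Gln: 2 codons.
Pro: 4 codons.
2 × 2 × 3 × 2 × 4 × 2 × 2 × 4 = 1536.

1536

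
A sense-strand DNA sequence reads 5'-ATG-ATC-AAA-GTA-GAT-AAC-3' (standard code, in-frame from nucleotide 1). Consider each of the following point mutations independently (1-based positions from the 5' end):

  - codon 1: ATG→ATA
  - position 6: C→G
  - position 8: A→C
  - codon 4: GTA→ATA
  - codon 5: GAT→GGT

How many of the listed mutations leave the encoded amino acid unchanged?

Codon 1: ATG (Met) → ATA (Ile) — missense.
Codon 2: ATC (Ile) → ATG (Met) — missense.
Codon 3: AAA (Lys) → ACA (Thr) — missense.
Codon 4: GTA (Val) → ATA (Ile) — missense.
Codon 5: GAT (Asp) → GGT (Gly) — missense.
Synonymous: 0 of 5.

0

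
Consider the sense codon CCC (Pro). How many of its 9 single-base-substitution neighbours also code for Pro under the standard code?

Position 1: none → 0 synonymous.
Position 2: none → 0 synonymous.
Position 3: CCU, CCA, CCG → 3 synonymous.
Total: 0 + 0 + 3 = 3.

3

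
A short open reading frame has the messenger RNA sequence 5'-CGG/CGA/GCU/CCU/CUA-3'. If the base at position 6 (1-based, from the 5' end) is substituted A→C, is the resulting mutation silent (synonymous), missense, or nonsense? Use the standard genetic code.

silent

Position 6 falls in codon 2: CGA → Arg.
After the substitution the codon is CGC → Arg.
Both encode Arg, so the change is synonymous.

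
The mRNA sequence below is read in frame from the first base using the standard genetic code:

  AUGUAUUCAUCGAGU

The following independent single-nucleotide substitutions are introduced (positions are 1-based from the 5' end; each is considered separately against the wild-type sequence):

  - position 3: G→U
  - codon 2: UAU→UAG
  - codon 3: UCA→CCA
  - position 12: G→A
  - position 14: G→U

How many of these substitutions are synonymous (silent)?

1

Codon 1: AUG (Met) → AUU (Ile) — missense.
Codon 2: UAU (Tyr) → UAG (Stop) — nonsense.
Codon 3: UCA (Ser) → CCA (Pro) — missense.
Codon 4: UCG (Ser) → UCA (Ser) — synonymous.
Codon 5: AGU (Ser) → AUU (Ile) — missense.
Synonymous: 1 of 5.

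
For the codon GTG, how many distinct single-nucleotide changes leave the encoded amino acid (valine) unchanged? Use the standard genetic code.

Position 1: none → 0 synonymous.
Position 2: none → 0 synonymous.
Position 3: GTT, GTC, GTA → 3 synonymous.
Total: 0 + 0 + 3 = 3.

3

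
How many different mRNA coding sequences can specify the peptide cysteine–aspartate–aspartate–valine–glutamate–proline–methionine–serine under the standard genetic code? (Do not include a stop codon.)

Cys: 2 codons.
Asp: 2 codons.
Asp: 2 codons.
Val: 4 codons.
Glu: 2 codons.
Pro: 4 codons.
Met: 1 codon.
Ser: 6 codons.
2 × 2 × 2 × 4 × 2 × 4 × 1 × 6 = 1536.

1536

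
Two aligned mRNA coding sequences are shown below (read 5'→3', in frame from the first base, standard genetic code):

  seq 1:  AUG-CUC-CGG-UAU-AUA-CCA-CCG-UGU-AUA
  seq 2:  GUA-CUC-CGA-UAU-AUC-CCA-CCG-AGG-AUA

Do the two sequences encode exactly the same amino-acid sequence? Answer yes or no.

no

Codon 1: AUG Met / GUA Val — nonsynonymous.
Codon 2: CUC Leu / CUC Leu — identical.
Codon 3: CGG Arg / CGA Arg — synonymous.
Codon 4: UAU Tyr / UAU Tyr — identical.
Codon 5: AUA Ile / AUC Ile — synonymous.
Codon 6: CCA Pro / CCA Pro — identical.
Codon 7: CCG Pro / CCG Pro — identical.
Codon 8: UGU Cys / AGG Arg — nonsynonymous.
Codon 9: AUA Ile / AUA Ile — identical.
Nonsynonymous differences: 2 → different protein.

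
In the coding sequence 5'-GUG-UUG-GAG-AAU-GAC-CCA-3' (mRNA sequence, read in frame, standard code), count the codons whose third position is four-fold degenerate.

Codon 1 GUG (Val): third position 4-fold.
Codon 2 UUG (Leu): third position 2-fold.
Codon 3 GAG (Glu): third position 2-fold.
Codon 4 AAU (Asn): third position 2-fold.
Codon 5 GAC (Asp): third position 2-fold.
Codon 6 CCA (Pro): third position 4-fold.
Four-fold degenerate third positions: 2.

2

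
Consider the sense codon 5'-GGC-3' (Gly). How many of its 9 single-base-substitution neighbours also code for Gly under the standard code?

3

Position 1: none → 0 synonymous.
Position 2: none → 0 synonymous.
Position 3: GGU, GGA, GGG → 3 synonymous.
Total: 0 + 0 + 3 = 3.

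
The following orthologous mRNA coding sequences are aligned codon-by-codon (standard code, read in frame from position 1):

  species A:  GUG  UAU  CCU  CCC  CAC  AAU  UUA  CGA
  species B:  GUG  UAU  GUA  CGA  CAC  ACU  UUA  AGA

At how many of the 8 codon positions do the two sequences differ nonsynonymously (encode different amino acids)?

Codon 1: GUG Val / GUG Val — identical.
Codon 2: UAU Tyr / UAU Tyr — identical.
Codon 3: CCU Pro / GUA Val — nonsynonymous.
Codon 4: CCC Pro / CGA Arg — nonsynonymous.
Codon 5: CAC His / CAC His — identical.
Codon 6: AAU Asn / ACU Thr — nonsynonymous.
Codon 7: UUA Leu / UUA Leu — identical.
Codon 8: CGA Arg / AGA Arg — synonymous.
Nonsynonymous differences: 3.

3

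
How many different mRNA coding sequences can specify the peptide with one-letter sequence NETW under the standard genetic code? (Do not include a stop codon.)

Asn: 2 codons.
Glu: 2 codons.
Thr: 4 codons.
Trp: 1 codon.
2 × 2 × 4 × 1 = 16.

16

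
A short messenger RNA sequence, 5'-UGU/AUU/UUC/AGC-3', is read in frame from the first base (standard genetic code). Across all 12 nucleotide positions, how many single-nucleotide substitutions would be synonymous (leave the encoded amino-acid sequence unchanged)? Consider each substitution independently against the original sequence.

5

Codon 1 (UGU, Cys): 1 synonymous substitution.
Codon 2 (AUU, Ile): 2 synonymous substitutions.
Codon 3 (UUC, Phe): 1 synonymous substitution.
Codon 4 (AGC, Ser): 1 synonymous substitution.
Total: 1 + 2 + 1 + 1 = 5.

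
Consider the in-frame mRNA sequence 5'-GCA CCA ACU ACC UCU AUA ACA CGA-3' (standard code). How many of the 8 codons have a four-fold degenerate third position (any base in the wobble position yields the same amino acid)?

Codon 1 GCA (Ala): third position 4-fold.
Codon 2 CCA (Pro): third position 4-fold.
Codon 3 ACU (Thr): third position 4-fold.
Codon 4 ACC (Thr): third position 4-fold.
Codon 5 UCU (Ser): third position 4-fold.
Codon 6 AUA (Ile): third position 3-fold.
Codon 7 ACA (Thr): third position 4-fold.
Codon 8 CGA (Arg): third position 4-fold.
Four-fold degenerate third positions: 7.

7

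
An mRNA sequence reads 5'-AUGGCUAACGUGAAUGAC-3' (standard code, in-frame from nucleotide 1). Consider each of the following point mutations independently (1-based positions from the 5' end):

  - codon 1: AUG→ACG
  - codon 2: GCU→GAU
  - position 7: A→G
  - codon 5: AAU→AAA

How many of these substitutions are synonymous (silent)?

0

Codon 1: AUG (Met) → ACG (Thr) — missense.
Codon 2: GCU (Ala) → GAU (Asp) — missense.
Codon 3: AAC (Asn) → GAC (Asp) — missense.
Codon 5: AAU (Asn) → AAA (Lys) — missense.
Synonymous: 0 of 4.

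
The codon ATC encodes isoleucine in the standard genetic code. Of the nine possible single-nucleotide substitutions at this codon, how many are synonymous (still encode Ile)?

Position 1: none → 0 synonymous.
Position 2: none → 0 synonymous.
Position 3: ATT, ATA → 2 synonymous.
Total: 0 + 0 + 2 = 2.

2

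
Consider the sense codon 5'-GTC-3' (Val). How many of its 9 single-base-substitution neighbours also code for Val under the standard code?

Position 1: none → 0 synonymous.
Position 2: none → 0 synonymous.
Position 3: GTT, GTA, GTG → 3 synonymous.
Total: 0 + 0 + 3 = 3.

3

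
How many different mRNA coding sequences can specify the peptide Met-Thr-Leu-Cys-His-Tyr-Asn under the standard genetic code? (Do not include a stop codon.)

384

Met: 1 codon.
Thr: 4 codons.
Leu: 6 codons.
Cys: 2 codons.
His: 2 codons.
Tyr: 2 codons.
Asn: 2 codons.
1 × 4 × 6 × 2 × 2 × 2 × 2 = 384.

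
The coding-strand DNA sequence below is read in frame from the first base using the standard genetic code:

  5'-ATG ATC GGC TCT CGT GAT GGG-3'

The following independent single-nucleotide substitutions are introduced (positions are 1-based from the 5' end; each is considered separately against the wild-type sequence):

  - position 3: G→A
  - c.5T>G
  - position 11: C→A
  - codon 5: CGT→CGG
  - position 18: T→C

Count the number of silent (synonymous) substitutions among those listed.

Codon 1: ATG (Met) → ATA (Ile) — missense.
Codon 2: ATC (Ile) → AGC (Ser) — missense.
Codon 4: TCT (Ser) → TAT (Tyr) — missense.
Codon 5: CGT (Arg) → CGG (Arg) — synonymous.
Codon 6: GAT (Asp) → GAC (Asp) — synonymous.
Synonymous: 2 of 5.

2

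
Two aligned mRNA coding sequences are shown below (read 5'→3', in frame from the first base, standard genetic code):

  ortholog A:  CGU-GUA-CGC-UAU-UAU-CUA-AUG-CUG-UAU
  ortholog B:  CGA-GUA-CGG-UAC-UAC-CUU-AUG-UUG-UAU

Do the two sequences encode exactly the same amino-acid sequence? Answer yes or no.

yes

Codon 1: CGU Arg / CGA Arg — synonymous.
Codon 2: GUA Val / GUA Val — identical.
Codon 3: CGC Arg / CGG Arg — synonymous.
Codon 4: UAU Tyr / UAC Tyr — synonymous.
Codon 5: UAU Tyr / UAC Tyr — synonymous.
Codon 6: CUA Leu / CUU Leu — synonymous.
Codon 7: AUG Met / AUG Met — identical.
Codon 8: CUG Leu / UUG Leu — synonymous.
Codon 9: UAU Tyr / UAU Tyr — identical.
Nonsynonymous differences: 0 → same protein.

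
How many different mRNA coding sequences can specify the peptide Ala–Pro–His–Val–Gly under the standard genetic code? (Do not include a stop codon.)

Ala: 4 codons.
Pro: 4 codons.
His: 2 codons.
Val: 4 codons.
Gly: 4 codons.
4 × 4 × 2 × 4 × 4 = 512.

512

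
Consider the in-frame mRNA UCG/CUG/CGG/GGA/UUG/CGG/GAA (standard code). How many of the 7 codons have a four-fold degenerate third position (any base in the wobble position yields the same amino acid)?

5

Codon 1 UCG (Ser): third position 4-fold.
Codon 2 CUG (Leu): third position 4-fold.
Codon 3 CGG (Arg): third position 4-fold.
Codon 4 GGA (Gly): third position 4-fold.
Codon 5 UUG (Leu): third position 2-fold.
Codon 6 CGG (Arg): third position 4-fold.
Codon 7 GAA (Glu): third position 2-fold.
Four-fold degenerate third positions: 5.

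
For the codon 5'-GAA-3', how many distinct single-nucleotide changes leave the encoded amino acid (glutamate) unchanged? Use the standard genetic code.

1

Position 1: none → 0 synonymous.
Position 2: none → 0 synonymous.
Position 3: GAG → 1 synonymous.
Total: 0 + 0 + 1 = 1.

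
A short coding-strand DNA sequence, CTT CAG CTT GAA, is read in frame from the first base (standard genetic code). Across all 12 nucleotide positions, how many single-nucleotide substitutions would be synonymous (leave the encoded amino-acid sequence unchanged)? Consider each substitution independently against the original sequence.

Codon 1 (CTT, Leu): 3 synonymous substitutions.
Codon 2 (CAG, Gln): 1 synonymous substitution.
Codon 3 (CTT, Leu): 3 synonymous substitutions.
Codon 4 (GAA, Glu): 1 synonymous substitution.
Total: 3 + 1 + 3 + 1 = 8.

8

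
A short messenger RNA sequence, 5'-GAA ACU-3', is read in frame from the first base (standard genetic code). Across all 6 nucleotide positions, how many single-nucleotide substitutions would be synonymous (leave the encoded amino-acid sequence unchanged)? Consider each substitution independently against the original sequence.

4

Codon 1 (GAA, Glu): 1 synonymous substitution.
Codon 2 (ACU, Thr): 3 synonymous substitutions.
Total: 1 + 3 = 4.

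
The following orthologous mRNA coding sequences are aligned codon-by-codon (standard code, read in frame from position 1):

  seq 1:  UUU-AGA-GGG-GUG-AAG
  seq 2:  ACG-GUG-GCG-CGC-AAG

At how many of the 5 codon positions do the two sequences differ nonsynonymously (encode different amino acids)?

4

Codon 1: UUU Phe / ACG Thr — nonsynonymous.
Codon 2: AGA Arg / GUG Val — nonsynonymous.
Codon 3: GGG Gly / GCG Ala — nonsynonymous.
Codon 4: GUG Val / CGC Arg — nonsynonymous.
Codon 5: AAG Lys / AAG Lys — identical.
Nonsynonymous differences: 4.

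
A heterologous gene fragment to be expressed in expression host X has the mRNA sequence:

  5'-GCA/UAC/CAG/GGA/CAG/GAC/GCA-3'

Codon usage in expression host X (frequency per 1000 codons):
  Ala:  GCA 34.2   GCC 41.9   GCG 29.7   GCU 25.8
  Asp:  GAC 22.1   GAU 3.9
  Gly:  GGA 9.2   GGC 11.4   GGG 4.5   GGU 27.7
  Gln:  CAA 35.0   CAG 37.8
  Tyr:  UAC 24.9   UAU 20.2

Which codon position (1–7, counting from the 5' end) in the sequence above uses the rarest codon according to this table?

4

Codon 1 GCA (Ala): 34.2 per 1000.
Codon 2 UAC (Tyr): 24.9 per 1000.
Codon 3 CAG (Gln): 37.8 per 1000.
Codon 4 GGA (Gly): 9.2 per 1000.
Codon 5 CAG (Gln): 37.8 per 1000.
Codon 6 GAC (Asp): 22.1 per 1000.
Codon 7 GCA (Ala): 34.2 per 1000.
Lowest frequency is 9.2 at codon 4.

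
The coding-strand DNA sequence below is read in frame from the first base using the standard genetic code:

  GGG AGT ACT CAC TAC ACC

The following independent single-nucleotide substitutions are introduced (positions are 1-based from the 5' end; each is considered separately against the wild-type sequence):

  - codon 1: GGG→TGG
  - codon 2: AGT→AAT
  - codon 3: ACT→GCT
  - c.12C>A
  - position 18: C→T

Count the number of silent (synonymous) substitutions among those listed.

Codon 1: GGG (Gly) → TGG (Trp) — missense.
Codon 2: AGT (Ser) → AAT (Asn) — missense.
Codon 3: ACT (Thr) → GCT (Ala) — missense.
Codon 4: CAC (His) → CAA (Gln) — missense.
Codon 6: ACC (Thr) → ACT (Thr) — synonymous.
Synonymous: 1 of 5.

1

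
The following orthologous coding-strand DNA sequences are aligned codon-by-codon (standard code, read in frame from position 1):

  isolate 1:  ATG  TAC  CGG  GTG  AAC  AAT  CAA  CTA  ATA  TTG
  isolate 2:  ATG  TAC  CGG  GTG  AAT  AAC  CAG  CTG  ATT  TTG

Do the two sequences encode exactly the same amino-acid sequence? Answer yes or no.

Codon 1: ATG Met / ATG Met — identical.
Codon 2: TAC Tyr / TAC Tyr — identical.
Codon 3: CGG Arg / CGG Arg — identical.
Codon 4: GTG Val / GTG Val — identical.
Codon 5: AAC Asn / AAT Asn — synonymous.
Codon 6: AAT Asn / AAC Asn — synonymous.
Codon 7: CAA Gln / CAG Gln — synonymous.
Codon 8: CTA Leu / CTG Leu — synonymous.
Codon 9: ATA Ile / ATT Ile — synonymous.
Codon 10: TTG Leu / TTG Leu — identical.
Nonsynonymous differences: 0 → same protein.

yes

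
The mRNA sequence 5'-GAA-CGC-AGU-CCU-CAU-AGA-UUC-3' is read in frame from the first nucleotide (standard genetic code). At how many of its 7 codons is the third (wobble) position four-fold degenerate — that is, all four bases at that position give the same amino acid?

2

Codon 1 GAA (Glu): third position 2-fold.
Codon 2 CGC (Arg): third position 4-fold.
Codon 3 AGU (Ser): third position 2-fold.
Codon 4 CCU (Pro): third position 4-fold.
Codon 5 CAU (His): third position 2-fold.
Codon 6 AGA (Arg): third position 2-fold.
Codon 7 UUC (Phe): third position 2-fold.
Four-fold degenerate third positions: 2.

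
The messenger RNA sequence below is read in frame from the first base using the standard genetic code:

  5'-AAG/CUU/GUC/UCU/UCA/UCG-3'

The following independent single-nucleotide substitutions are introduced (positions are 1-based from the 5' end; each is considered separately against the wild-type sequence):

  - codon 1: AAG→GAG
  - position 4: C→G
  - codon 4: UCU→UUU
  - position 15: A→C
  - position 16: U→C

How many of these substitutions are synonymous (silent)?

Codon 1: AAG (Lys) → GAG (Glu) — missense.
Codon 2: CUU (Leu) → GUU (Val) — missense.
Codon 4: UCU (Ser) → UUU (Phe) — missense.
Codon 5: UCA (Ser) → UCC (Ser) — synonymous.
Codon 6: UCG (Ser) → CCG (Pro) — missense.
Synonymous: 1 of 5.

1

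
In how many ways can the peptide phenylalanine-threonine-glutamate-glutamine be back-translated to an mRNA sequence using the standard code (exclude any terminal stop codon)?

32

Phe: 2 codons.
Thr: 4 codons.
Glu: 2 codons.
Gln: 2 codons.
2 × 4 × 2 × 2 = 32.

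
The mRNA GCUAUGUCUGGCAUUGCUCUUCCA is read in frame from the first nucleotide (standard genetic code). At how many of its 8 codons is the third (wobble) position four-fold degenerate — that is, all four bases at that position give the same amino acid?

Codon 1 GCU (Ala): third position 4-fold.
Codon 2 AUG (Met): third position 1-fold.
Codon 3 UCU (Ser): third position 4-fold.
Codon 4 GGC (Gly): third position 4-fold.
Codon 5 AUU (Ile): third position 3-fold.
Codon 6 GCU (Ala): third position 4-fold.
Codon 7 CUU (Leu): third position 4-fold.
Codon 8 CCA (Pro): third position 4-fold.
Four-fold degenerate third positions: 6.

6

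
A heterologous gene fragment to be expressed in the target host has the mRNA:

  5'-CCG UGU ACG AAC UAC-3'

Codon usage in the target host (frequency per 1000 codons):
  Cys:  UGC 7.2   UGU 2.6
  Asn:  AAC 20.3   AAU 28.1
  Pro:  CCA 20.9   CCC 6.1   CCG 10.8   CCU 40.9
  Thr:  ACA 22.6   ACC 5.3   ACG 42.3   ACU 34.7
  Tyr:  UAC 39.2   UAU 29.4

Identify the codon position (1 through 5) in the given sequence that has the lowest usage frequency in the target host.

Codon 1 CCG (Pro): 10.8 per 1000.
Codon 2 UGU (Cys): 2.6 per 1000.
Codon 3 ACG (Thr): 42.3 per 1000.
Codon 4 AAC (Asn): 20.3 per 1000.
Codon 5 UAC (Tyr): 39.2 per 1000.
Lowest frequency is 2.6 at codon 2.

2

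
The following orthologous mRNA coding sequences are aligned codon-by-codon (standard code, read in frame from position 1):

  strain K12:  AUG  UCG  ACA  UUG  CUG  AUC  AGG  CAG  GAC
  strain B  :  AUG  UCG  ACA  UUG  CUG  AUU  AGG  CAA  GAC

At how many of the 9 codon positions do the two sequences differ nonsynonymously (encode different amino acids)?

0

Codon 1: AUG Met / AUG Met — identical.
Codon 2: UCG Ser / UCG Ser — identical.
Codon 3: ACA Thr / ACA Thr — identical.
Codon 4: UUG Leu / UUG Leu — identical.
Codon 5: CUG Leu / CUG Leu — identical.
Codon 6: AUC Ile / AUU Ile — synonymous.
Codon 7: AGG Arg / AGG Arg — identical.
Codon 8: CAG Gln / CAA Gln — synonymous.
Codon 9: GAC Asp / GAC Asp — identical.
Nonsynonymous differences: 0.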